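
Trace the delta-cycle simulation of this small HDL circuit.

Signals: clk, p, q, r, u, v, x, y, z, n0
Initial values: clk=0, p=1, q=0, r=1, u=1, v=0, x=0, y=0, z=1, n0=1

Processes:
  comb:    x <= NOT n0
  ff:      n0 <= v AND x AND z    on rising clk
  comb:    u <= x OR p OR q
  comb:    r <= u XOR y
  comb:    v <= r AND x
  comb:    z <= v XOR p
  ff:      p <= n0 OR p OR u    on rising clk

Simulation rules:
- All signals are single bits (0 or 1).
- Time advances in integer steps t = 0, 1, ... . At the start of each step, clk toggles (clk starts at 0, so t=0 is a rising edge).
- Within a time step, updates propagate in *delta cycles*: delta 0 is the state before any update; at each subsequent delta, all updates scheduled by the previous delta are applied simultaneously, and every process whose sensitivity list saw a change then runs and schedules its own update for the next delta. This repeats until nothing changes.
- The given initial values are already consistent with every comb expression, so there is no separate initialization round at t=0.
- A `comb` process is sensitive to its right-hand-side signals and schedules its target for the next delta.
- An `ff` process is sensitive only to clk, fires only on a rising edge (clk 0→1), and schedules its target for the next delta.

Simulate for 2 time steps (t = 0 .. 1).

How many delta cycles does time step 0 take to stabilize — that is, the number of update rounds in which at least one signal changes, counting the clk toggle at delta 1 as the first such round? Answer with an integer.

t0.Δ0 q=0 p=1 clk=0 r=1 u=1 n0=1 x=0 y=0 z=1 v=0
t0.Δ1 q=0 p=1 clk=1 r=1 u=1 n0=1 x=0 y=0 z=1 v=0
t0.Δ2 q=0 p=1 clk=1 r=1 u=1 n0=0 x=0 y=0 z=1 v=0
t0.Δ3 q=0 p=1 clk=1 r=1 u=1 n0=0 x=1 y=0 z=1 v=0
t0.Δ4 q=0 p=1 clk=1 r=1 u=1 n0=0 x=1 y=0 z=1 v=1
t0.Δ5 q=0 p=1 clk=1 r=1 u=1 n0=0 x=1 y=0 z=0 v=1
t1.Δ0 q=0 p=1 clk=1 r=1 u=1 n0=0 x=1 y=0 z=0 v=1
t1.Δ1 q=0 p=1 clk=0 r=1 u=1 n0=0 x=1 y=0 z=0 v=1

5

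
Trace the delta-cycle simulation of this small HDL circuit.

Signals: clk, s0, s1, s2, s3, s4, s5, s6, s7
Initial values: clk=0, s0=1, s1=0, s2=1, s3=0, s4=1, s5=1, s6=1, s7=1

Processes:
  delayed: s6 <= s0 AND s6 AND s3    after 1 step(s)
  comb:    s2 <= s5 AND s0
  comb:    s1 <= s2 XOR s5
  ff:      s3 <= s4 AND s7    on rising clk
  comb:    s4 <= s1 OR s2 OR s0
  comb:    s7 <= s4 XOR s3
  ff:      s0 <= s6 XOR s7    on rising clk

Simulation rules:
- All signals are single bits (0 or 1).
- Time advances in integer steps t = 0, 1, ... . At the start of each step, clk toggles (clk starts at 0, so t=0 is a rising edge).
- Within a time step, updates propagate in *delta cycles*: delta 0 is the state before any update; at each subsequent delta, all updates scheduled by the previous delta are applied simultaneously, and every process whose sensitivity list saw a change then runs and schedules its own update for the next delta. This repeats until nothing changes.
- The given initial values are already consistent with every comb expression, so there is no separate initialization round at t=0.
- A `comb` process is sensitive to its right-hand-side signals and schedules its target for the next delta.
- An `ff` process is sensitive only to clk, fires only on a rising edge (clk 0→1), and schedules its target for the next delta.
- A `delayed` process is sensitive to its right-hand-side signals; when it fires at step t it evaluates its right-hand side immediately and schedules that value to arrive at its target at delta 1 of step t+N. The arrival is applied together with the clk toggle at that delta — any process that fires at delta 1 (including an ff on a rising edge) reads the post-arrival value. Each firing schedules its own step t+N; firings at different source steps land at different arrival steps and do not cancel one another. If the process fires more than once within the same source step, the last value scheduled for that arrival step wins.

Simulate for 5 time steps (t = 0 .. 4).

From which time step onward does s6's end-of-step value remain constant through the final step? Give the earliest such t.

[bits: s7,s4,s3,s0,s1,clk,s2,s5,s6]
t=0: Δ0=110100111 Δ1=110101111 Δ2=111001111 Δ3=011001011 Δ4=001011011 Δ5=111011011 Δ6=011011011 | 6Δ
t=1: Δ0=011011011 Δ1=011010010 | 1Δ
t=2: Δ0=011010010 Δ1=011011010 Δ2=010011010 Δ3=110011010 | 3Δ
t=3: Δ0=110011010 Δ1=110010010 | 1Δ
t=4: Δ0=110010010 Δ1=110011010 Δ2=111111010 Δ3=011111110 Δ4=011101110 | 4Δ

1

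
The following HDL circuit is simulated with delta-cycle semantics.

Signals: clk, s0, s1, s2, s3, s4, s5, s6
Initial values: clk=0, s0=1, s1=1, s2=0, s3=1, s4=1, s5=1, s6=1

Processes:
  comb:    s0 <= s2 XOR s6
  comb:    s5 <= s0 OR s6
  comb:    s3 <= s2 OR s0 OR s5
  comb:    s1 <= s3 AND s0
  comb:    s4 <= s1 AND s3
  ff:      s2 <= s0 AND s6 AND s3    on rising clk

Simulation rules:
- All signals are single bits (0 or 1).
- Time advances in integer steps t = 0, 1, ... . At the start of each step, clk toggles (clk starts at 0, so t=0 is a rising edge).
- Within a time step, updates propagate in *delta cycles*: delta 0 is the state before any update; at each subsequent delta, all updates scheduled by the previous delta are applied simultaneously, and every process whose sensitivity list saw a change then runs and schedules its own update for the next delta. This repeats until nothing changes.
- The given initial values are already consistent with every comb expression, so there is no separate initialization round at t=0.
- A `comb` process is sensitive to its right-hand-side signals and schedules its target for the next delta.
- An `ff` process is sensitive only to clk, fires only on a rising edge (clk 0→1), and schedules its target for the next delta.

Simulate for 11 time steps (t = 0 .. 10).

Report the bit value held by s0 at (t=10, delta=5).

1

[bits: s1,s2,s5,s6,s0,s4,s3,clk]
t=0: Δ0=10111110 Δ1=10111111 Δ2=11111111 Δ3=11110111 Δ4=01110111 Δ5=01110011 | 5Δ
t=1: Δ0=01110011 Δ1=01110010 | 1Δ
t=2: Δ0=01110010 Δ1=01110011 Δ2=00110011 Δ3=00111011 Δ4=10111011 Δ5=10111111 | 5Δ
t=3: Δ0=10111111 Δ1=10111110 | 1Δ
t=4: Δ0=10111110 Δ1=10111111 Δ2=11111111 Δ3=11110111 Δ4=01110111 Δ5=01110011 | 5Δ
t=5: Δ0=01110011 Δ1=01110010 | 1Δ
t=6: Δ0=01110010 Δ1=01110011 Δ2=00110011 Δ3=00111011 Δ4=10111011 Δ5=10111111 | 5Δ
t=7: Δ0=10111111 Δ1=10111110 | 1Δ
t=8: Δ0=10111110 Δ1=10111111 Δ2=11111111 Δ3=11110111 Δ4=01110111 Δ5=01110011 | 5Δ
t=9: Δ0=01110011 Δ1=01110010 | 1Δ
t=10: Δ0=01110010 Δ1=01110011 Δ2=00110011 Δ3=00111011 Δ4=10111011 Δ5=10111111 | 5Δ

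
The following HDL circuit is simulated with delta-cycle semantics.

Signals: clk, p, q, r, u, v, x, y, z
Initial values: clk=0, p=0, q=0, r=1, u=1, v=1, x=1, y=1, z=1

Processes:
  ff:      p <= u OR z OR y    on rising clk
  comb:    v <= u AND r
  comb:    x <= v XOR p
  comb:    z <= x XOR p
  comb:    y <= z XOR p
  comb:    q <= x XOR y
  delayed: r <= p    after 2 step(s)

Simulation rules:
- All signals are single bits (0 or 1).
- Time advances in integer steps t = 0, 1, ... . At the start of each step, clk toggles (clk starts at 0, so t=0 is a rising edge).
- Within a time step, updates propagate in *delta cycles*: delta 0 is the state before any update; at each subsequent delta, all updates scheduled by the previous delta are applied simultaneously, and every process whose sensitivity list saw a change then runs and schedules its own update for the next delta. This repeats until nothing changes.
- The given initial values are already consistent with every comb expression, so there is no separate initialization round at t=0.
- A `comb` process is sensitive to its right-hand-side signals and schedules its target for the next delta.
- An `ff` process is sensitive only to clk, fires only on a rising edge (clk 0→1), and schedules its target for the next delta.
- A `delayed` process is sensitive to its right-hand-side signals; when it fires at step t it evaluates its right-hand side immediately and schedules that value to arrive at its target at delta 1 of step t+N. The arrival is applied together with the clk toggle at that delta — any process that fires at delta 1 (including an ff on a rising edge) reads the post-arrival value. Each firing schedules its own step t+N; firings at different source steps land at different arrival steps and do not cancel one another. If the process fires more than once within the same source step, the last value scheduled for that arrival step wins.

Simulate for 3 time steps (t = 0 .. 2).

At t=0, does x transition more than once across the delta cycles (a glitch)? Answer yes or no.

t0.Δ0 q=0 r=1 v=1 x=1 z=1 y=1 p=0 clk=0 u=1
t0.Δ1 q=0 r=1 v=1 x=1 z=1 y=1 p=0 clk=1 u=1
t0.Δ2 q=0 r=1 v=1 x=1 z=1 y=1 p=1 clk=1 u=1
t0.Δ3 q=0 r=1 v=1 x=0 z=0 y=0 p=1 clk=1 u=1
t0.Δ4 q=0 r=1 v=1 x=0 z=1 y=1 p=1 clk=1 u=1
t0.Δ5 q=1 r=1 v=1 x=0 z=1 y=0 p=1 clk=1 u=1
t0.Δ6 q=0 r=1 v=1 x=0 z=1 y=0 p=1 clk=1 u=1
t1.Δ0 q=0 r=1 v=1 x=0 z=1 y=0 p=1 clk=1 u=1
t1.Δ1 q=0 r=1 v=1 x=0 z=1 y=0 p=1 clk=0 u=1
t2.Δ0 q=0 r=1 v=1 x=0 z=1 y=0 p=1 clk=0 u=1
t2.Δ1 q=0 r=1 v=1 x=0 z=1 y=0 p=1 clk=1 u=1

no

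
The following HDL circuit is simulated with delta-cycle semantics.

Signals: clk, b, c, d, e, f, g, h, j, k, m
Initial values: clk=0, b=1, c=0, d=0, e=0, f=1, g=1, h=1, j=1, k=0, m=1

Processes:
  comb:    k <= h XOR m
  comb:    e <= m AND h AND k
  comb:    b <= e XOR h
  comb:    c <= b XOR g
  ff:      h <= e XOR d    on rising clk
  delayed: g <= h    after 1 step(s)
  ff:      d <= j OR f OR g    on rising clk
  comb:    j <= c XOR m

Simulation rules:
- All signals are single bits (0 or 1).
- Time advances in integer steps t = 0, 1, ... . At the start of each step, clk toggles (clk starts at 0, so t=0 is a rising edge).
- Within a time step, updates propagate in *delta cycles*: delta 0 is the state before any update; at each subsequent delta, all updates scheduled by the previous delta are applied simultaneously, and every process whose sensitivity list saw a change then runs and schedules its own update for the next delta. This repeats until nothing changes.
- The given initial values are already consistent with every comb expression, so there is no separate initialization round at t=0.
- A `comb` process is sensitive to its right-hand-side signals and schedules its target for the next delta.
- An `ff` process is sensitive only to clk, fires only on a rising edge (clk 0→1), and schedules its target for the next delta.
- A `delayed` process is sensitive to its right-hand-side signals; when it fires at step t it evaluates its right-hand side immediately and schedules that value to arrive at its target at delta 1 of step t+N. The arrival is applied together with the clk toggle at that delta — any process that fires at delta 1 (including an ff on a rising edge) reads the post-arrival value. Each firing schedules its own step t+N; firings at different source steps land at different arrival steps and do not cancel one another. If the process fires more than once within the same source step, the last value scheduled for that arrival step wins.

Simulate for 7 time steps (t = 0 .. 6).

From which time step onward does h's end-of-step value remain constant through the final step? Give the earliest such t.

t0.Δ0 g=1 j=1 b=1 f=1 clk=0 m=1 d=0 h=1 k=0 c=0 e=0
t0.Δ1 g=1 j=1 b=1 f=1 clk=1 m=1 d=0 h=1 k=0 c=0 e=0
t0.Δ2 g=1 j=1 b=1 f=1 clk=1 m=1 d=1 h=0 k=0 c=0 e=0
t0.Δ3 g=1 j=1 b=0 f=1 clk=1 m=1 d=1 h=0 k=1 c=0 e=0
t0.Δ4 g=1 j=1 b=0 f=1 clk=1 m=1 d=1 h=0 k=1 c=1 e=0
t0.Δ5 g=1 j=0 b=0 f=1 clk=1 m=1 d=1 h=0 k=1 c=1 e=0
t1.Δ0 g=1 j=0 b=0 f=1 clk=1 m=1 d=1 h=0 k=1 c=1 e=0
t1.Δ1 g=0 j=0 b=0 f=1 clk=0 m=1 d=1 h=0 k=1 c=1 e=0
t1.Δ2 g=0 j=0 b=0 f=1 clk=0 m=1 d=1 h=0 k=1 c=0 e=0
t1.Δ3 g=0 j=1 b=0 f=1 clk=0 m=1 d=1 h=0 k=1 c=0 e=0
t2.Δ0 g=0 j=1 b=0 f=1 clk=0 m=1 d=1 h=0 k=1 c=0 e=0
t2.Δ1 g=0 j=1 b=0 f=1 clk=1 m=1 d=1 h=0 k=1 c=0 e=0
t2.Δ2 g=0 j=1 b=0 f=1 clk=1 m=1 d=1 h=1 k=1 c=0 e=0
t2.Δ3 g=0 j=1 b=1 f=1 clk=1 m=1 d=1 h=1 k=0 c=0 e=1
t2.Δ4 g=0 j=1 b=0 f=1 clk=1 m=1 d=1 h=1 k=0 c=1 e=0
t2.Δ5 g=0 j=0 b=1 f=1 clk=1 m=1 d=1 h=1 k=0 c=0 e=0
t2.Δ6 g=0 j=1 b=1 f=1 clk=1 m=1 d=1 h=1 k=0 c=1 e=0
t2.Δ7 g=0 j=0 b=1 f=1 clk=1 m=1 d=1 h=1 k=0 c=1 e=0
t3.Δ0 g=0 j=0 b=1 f=1 clk=1 m=1 d=1 h=1 k=0 c=1 e=0
t3.Δ1 g=1 j=0 b=1 f=1 clk=0 m=1 d=1 h=1 k=0 c=1 e=0
t3.Δ2 g=1 j=0 b=1 f=1 clk=0 m=1 d=1 h=1 k=0 c=0 e=0
t3.Δ3 g=1 j=1 b=1 f=1 clk=0 m=1 d=1 h=1 k=0 c=0 e=0
t4.Δ0 g=1 j=1 b=1 f=1 clk=0 m=1 d=1 h=1 k=0 c=0 e=0
t4.Δ1 g=1 j=1 b=1 f=1 clk=1 m=1 d=1 h=1 k=0 c=0 e=0
t5.Δ0 g=1 j=1 b=1 f=1 clk=1 m=1 d=1 h=1 k=0 c=0 e=0
t5.Δ1 g=1 j=1 b=1 f=1 clk=0 m=1 d=1 h=1 k=0 c=0 e=0
t6.Δ0 g=1 j=1 b=1 f=1 clk=0 m=1 d=1 h=1 k=0 c=0 e=0
t6.Δ1 g=1 j=1 b=1 f=1 clk=1 m=1 d=1 h=1 k=0 c=0 e=0

2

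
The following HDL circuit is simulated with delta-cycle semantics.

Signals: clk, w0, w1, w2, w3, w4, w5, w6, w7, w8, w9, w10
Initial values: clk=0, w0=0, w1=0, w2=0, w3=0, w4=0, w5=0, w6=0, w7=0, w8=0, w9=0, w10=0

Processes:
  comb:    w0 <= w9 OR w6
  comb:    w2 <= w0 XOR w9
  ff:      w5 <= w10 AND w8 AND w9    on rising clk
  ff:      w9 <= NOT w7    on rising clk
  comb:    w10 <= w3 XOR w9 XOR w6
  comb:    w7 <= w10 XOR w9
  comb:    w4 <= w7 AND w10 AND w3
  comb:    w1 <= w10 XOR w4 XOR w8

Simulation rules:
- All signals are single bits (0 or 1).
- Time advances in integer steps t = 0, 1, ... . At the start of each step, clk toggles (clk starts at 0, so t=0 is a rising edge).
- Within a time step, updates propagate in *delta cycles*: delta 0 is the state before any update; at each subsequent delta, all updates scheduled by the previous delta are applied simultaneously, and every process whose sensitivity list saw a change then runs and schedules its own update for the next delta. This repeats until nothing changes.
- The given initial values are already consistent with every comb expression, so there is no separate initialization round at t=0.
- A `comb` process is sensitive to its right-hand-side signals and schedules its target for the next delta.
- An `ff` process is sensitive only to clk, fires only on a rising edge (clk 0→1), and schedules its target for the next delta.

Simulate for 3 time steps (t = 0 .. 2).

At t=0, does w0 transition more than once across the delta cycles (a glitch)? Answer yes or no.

no

t0.Δ0 w4=0 w1=0 w8=0 w5=0 w2=0 w6=0 w10=0 w0=0 w3=0 w7=0 w9=0 clk=0
t0.Δ1 w4=0 w1=0 w8=0 w5=0 w2=0 w6=0 w10=0 w0=0 w3=0 w7=0 w9=0 clk=1
t0.Δ2 w4=0 w1=0 w8=0 w5=0 w2=0 w6=0 w10=0 w0=0 w3=0 w7=0 w9=1 clk=1
t0.Δ3 w4=0 w1=0 w8=0 w5=0 w2=1 w6=0 w10=1 w0=1 w3=0 w7=1 w9=1 clk=1
t0.Δ4 w4=0 w1=1 w8=0 w5=0 w2=0 w6=0 w10=1 w0=1 w3=0 w7=0 w9=1 clk=1
t1.Δ0 w4=0 w1=1 w8=0 w5=0 w2=0 w6=0 w10=1 w0=1 w3=0 w7=0 w9=1 clk=1
t1.Δ1 w4=0 w1=1 w8=0 w5=0 w2=0 w6=0 w10=1 w0=1 w3=0 w7=0 w9=1 clk=0
t2.Δ0 w4=0 w1=1 w8=0 w5=0 w2=0 w6=0 w10=1 w0=1 w3=0 w7=0 w9=1 clk=0
t2.Δ1 w4=0 w1=1 w8=0 w5=0 w2=0 w6=0 w10=1 w0=1 w3=0 w7=0 w9=1 clk=1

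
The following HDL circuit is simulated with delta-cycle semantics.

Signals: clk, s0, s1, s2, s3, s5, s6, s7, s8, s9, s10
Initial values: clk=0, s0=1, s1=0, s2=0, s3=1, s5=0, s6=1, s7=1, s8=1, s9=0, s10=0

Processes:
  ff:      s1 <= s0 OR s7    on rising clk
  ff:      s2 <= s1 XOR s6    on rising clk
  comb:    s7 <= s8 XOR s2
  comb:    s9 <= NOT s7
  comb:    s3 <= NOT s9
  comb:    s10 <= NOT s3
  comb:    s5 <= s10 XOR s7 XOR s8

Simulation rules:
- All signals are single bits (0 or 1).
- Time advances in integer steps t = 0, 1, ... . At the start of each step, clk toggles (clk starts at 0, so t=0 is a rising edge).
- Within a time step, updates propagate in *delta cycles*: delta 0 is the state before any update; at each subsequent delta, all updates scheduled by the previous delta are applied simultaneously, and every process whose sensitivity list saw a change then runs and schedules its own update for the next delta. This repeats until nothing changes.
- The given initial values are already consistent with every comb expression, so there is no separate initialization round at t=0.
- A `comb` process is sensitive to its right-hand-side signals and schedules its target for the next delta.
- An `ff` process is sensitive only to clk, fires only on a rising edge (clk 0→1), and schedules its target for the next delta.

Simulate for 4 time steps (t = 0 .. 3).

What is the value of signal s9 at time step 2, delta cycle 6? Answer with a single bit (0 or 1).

[bits: s2,s0,s8,s5,s6,clk,s7,s1,s10,s9,s3]
t=0: Δ0=01101010001 Δ1=01101110001 Δ2=11101111001 Δ3=11101101001 Δ4=11111101011 Δ5=11111101010 Δ6=11111101110 Δ7=11101101110 | 7Δ
t=1: Δ0=11101101110 Δ1=11101001110 | 1Δ
t=2: Δ0=11101001110 Δ1=11101101110 Δ2=01101101110 Δ3=01101111110 Δ4=01111111100 Δ5=01111111101 Δ6=01111111001 Δ7=01101111001 | 7Δ
t=3: Δ0=01101111001 Δ1=01101011001 | 1Δ

0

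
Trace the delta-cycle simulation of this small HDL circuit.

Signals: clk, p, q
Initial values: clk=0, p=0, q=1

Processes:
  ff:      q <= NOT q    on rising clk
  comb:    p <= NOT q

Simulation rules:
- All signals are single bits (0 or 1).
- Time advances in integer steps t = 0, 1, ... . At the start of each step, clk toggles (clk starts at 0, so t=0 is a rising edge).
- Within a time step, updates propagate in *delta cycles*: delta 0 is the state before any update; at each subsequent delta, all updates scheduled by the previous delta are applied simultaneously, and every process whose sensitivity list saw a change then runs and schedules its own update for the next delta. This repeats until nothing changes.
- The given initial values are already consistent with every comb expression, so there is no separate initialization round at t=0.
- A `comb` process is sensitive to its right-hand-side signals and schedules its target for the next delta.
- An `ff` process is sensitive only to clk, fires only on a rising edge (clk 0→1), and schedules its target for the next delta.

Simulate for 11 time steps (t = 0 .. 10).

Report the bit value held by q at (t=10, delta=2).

1

[bits: q,clk,p]
t=0: Δ0=100 Δ1=110 Δ2=010 Δ3=011 | 3Δ
t=1: Δ0=011 Δ1=001 | 1Δ
t=2: Δ0=001 Δ1=011 Δ2=111 Δ3=110 | 3Δ
t=3: Δ0=110 Δ1=100 | 1Δ
t=4: Δ0=100 Δ1=110 Δ2=010 Δ3=011 | 3Δ
t=5: Δ0=011 Δ1=001 | 1Δ
t=6: Δ0=001 Δ1=011 Δ2=111 Δ3=110 | 3Δ
t=7: Δ0=110 Δ1=100 | 1Δ
t=8: Δ0=100 Δ1=110 Δ2=010 Δ3=011 | 3Δ
t=9: Δ0=011 Δ1=001 | 1Δ
t=10: Δ0=001 Δ1=011 Δ2=111 Δ3=110 | 3Δ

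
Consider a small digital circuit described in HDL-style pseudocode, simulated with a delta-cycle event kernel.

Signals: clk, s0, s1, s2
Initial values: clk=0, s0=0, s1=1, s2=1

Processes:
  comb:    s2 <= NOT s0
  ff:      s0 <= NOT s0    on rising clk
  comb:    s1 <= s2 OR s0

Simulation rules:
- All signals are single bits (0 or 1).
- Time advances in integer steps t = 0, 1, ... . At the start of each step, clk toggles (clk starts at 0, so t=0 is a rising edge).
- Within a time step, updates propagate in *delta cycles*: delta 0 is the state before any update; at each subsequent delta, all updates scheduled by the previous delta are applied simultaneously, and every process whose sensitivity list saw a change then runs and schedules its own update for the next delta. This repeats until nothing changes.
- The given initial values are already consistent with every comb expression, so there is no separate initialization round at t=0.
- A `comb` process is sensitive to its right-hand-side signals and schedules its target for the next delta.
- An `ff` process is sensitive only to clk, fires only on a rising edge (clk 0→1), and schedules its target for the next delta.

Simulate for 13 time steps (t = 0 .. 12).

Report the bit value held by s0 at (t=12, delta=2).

1

t=0 Δ0: s0=0 clk=0 s1=1 s2=1
  Δ1: clk:0→1
  Δ2: s0:0→1
  Δ3: s2:1→0
  (3Δ to stable)
t=1 Δ0: s0=1 clk=1 s1=1 s2=0
  Δ1: clk:1→0
  (1Δ to stable)
t=2 Δ0: s0=1 clk=0 s1=1 s2=0
  Δ1: clk:0→1
  Δ2: s0:1→0
  Δ3: s1:1→0, s2:0→1
  Δ4: s1:0→1
  (4Δ to stable)
t=3 Δ0: s0=0 clk=1 s1=1 s2=1
  Δ1: clk:1→0
  (1Δ to stable)
t=4 Δ0: s0=0 clk=0 s1=1 s2=1
  Δ1: clk:0→1
  Δ2: s0:0→1
  Δ3: s2:1→0
  (3Δ to stable)
t=5 Δ0: s0=1 clk=1 s1=1 s2=0
  Δ1: clk:1→0
  (1Δ to stable)
t=6 Δ0: s0=1 clk=0 s1=1 s2=0
  Δ1: clk:0→1
  Δ2: s0:1→0
  Δ3: s1:1→0, s2:0→1
  Δ4: s1:0→1
  (4Δ to stable)
t=7 Δ0: s0=0 clk=1 s1=1 s2=1
  Δ1: clk:1→0
  (1Δ to stable)
t=8 Δ0: s0=0 clk=0 s1=1 s2=1
  Δ1: clk:0→1
  Δ2: s0:0→1
  Δ3: s2:1→0
  (3Δ to stable)
t=9 Δ0: s0=1 clk=1 s1=1 s2=0
  Δ1: clk:1→0
  (1Δ to stable)
t=10 Δ0: s0=1 clk=0 s1=1 s2=0
  Δ1: clk:0→1
  Δ2: s0:1→0
  Δ3: s1:1→0, s2:0→1
  Δ4: s1:0→1
  (4Δ to stable)
t=11 Δ0: s0=0 clk=1 s1=1 s2=1
  Δ1: clk:1→0
  (1Δ to stable)
t=12 Δ0: s0=0 clk=0 s1=1 s2=1
  Δ1: clk:0→1
  Δ2: s0:0→1
  Δ3: s2:1→0
  (3Δ to stable)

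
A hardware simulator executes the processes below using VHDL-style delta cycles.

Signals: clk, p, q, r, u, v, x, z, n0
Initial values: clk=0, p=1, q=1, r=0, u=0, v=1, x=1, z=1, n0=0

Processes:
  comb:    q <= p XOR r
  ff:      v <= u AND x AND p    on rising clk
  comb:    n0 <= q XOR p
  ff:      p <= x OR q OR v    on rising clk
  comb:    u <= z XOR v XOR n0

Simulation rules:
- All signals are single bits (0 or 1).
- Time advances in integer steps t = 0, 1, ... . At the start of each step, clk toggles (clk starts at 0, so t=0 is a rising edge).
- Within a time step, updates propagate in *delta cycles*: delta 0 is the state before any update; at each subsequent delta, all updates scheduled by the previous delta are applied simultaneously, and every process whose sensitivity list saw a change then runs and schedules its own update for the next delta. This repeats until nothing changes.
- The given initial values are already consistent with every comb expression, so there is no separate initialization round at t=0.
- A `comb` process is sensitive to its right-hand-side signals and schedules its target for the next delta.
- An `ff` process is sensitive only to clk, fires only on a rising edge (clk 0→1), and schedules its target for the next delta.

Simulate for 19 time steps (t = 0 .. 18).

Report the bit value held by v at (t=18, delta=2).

[bits: clk,n0,z,x,r,v,q,u,p]
t=0: Δ0=001101101 Δ1=101101101 Δ2=101100101 Δ3=101100111 | 3Δ
t=1: Δ0=101100111 Δ1=001100111 | 1Δ
t=2: Δ0=001100111 Δ1=101100111 Δ2=101101111 Δ3=101101101 | 3Δ
t=3: Δ0=101101101 Δ1=001101101 | 1Δ
t=4: Δ0=001101101 Δ1=101101101 Δ2=101100101 Δ3=101100111 | 3Δ
t=5: Δ0=101100111 Δ1=001100111 | 1Δ
t=6: Δ0=001100111 Δ1=101100111 Δ2=101101111 Δ3=101101101 | 3Δ
t=7: Δ0=101101101 Δ1=001101101 | 1Δ
t=8: Δ0=001101101 Δ1=101101101 Δ2=101100101 Δ3=101100111 | 3Δ
t=9: Δ0=101100111 Δ1=001100111 | 1Δ
t=10: Δ0=001100111 Δ1=101100111 Δ2=101101111 Δ3=101101101 | 3Δ
t=11: Δ0=101101101 Δ1=001101101 | 1Δ
t=12: Δ0=001101101 Δ1=101101101 Δ2=101100101 Δ3=101100111 | 3Δ
t=13: Δ0=101100111 Δ1=001100111 | 1Δ
t=14: Δ0=001100111 Δ1=101100111 Δ2=101101111 Δ3=101101101 | 3Δ
t=15: Δ0=101101101 Δ1=001101101 | 1Δ
t=16: Δ0=001101101 Δ1=101101101 Δ2=101100101 Δ3=101100111 | 3Δ
t=17: Δ0=101100111 Δ1=001100111 | 1Δ
t=18: Δ0=001100111 Δ1=101100111 Δ2=101101111 Δ3=101101101 | 3Δ

1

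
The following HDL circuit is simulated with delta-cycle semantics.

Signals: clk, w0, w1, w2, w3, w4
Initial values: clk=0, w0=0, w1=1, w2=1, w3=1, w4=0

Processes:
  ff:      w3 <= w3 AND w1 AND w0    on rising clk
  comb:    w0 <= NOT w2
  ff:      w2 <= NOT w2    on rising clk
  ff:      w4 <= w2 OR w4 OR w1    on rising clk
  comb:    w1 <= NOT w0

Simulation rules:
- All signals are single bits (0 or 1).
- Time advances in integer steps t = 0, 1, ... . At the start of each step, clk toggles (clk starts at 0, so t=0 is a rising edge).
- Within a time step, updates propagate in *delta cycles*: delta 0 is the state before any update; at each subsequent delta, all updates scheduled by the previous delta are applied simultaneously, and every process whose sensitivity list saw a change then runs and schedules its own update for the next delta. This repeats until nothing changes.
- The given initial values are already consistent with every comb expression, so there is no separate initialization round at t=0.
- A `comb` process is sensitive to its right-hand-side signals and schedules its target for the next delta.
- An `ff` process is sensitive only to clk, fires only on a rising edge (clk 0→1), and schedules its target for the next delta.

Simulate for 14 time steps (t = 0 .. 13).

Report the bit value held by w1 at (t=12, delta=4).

t0.Δ0 w1=1 w2=1 w0=0 w4=0 clk=0 w3=1
t0.Δ1 w1=1 w2=1 w0=0 w4=0 clk=1 w3=1
t0.Δ2 w1=1 w2=0 w0=0 w4=1 clk=1 w3=0
t0.Δ3 w1=1 w2=0 w0=1 w4=1 clk=1 w3=0
t0.Δ4 w1=0 w2=0 w0=1 w4=1 clk=1 w3=0
t1.Δ0 w1=0 w2=0 w0=1 w4=1 clk=1 w3=0
t1.Δ1 w1=0 w2=0 w0=1 w4=1 clk=0 w3=0
t2.Δ0 w1=0 w2=0 w0=1 w4=1 clk=0 w3=0
t2.Δ1 w1=0 w2=0 w0=1 w4=1 clk=1 w3=0
t2.Δ2 w1=0 w2=1 w0=1 w4=1 clk=1 w3=0
t2.Δ3 w1=0 w2=1 w0=0 w4=1 clk=1 w3=0
t2.Δ4 w1=1 w2=1 w0=0 w4=1 clk=1 w3=0
t3.Δ0 w1=1 w2=1 w0=0 w4=1 clk=1 w3=0
t3.Δ1 w1=1 w2=1 w0=0 w4=1 clk=0 w3=0
t4.Δ0 w1=1 w2=1 w0=0 w4=1 clk=0 w3=0
t4.Δ1 w1=1 w2=1 w0=0 w4=1 clk=1 w3=0
t4.Δ2 w1=1 w2=0 w0=0 w4=1 clk=1 w3=0
t4.Δ3 w1=1 w2=0 w0=1 w4=1 clk=1 w3=0
t4.Δ4 w1=0 w2=0 w0=1 w4=1 clk=1 w3=0
t5.Δ0 w1=0 w2=0 w0=1 w4=1 clk=1 w3=0
t5.Δ1 w1=0 w2=0 w0=1 w4=1 clk=0 w3=0
t6.Δ0 w1=0 w2=0 w0=1 w4=1 clk=0 w3=0
t6.Δ1 w1=0 w2=0 w0=1 w4=1 clk=1 w3=0
t6.Δ2 w1=0 w2=1 w0=1 w4=1 clk=1 w3=0
t6.Δ3 w1=0 w2=1 w0=0 w4=1 clk=1 w3=0
t6.Δ4 w1=1 w2=1 w0=0 w4=1 clk=1 w3=0
t7.Δ0 w1=1 w2=1 w0=0 w4=1 clk=1 w3=0
t7.Δ1 w1=1 w2=1 w0=0 w4=1 clk=0 w3=0
t8.Δ0 w1=1 w2=1 w0=0 w4=1 clk=0 w3=0
t8.Δ1 w1=1 w2=1 w0=0 w4=1 clk=1 w3=0
t8.Δ2 w1=1 w2=0 w0=0 w4=1 clk=1 w3=0
t8.Δ3 w1=1 w2=0 w0=1 w4=1 clk=1 w3=0
t8.Δ4 w1=0 w2=0 w0=1 w4=1 clk=1 w3=0
t9.Δ0 w1=0 w2=0 w0=1 w4=1 clk=1 w3=0
t9.Δ1 w1=0 w2=0 w0=1 w4=1 clk=0 w3=0
t10.Δ0 w1=0 w2=0 w0=1 w4=1 clk=0 w3=0
t10.Δ1 w1=0 w2=0 w0=1 w4=1 clk=1 w3=0
t10.Δ2 w1=0 w2=1 w0=1 w4=1 clk=1 w3=0
t10.Δ3 w1=0 w2=1 w0=0 w4=1 clk=1 w3=0
t10.Δ4 w1=1 w2=1 w0=0 w4=1 clk=1 w3=0
t11.Δ0 w1=1 w2=1 w0=0 w4=1 clk=1 w3=0
t11.Δ1 w1=1 w2=1 w0=0 w4=1 clk=0 w3=0
t12.Δ0 w1=1 w2=1 w0=0 w4=1 clk=0 w3=0
t12.Δ1 w1=1 w2=1 w0=0 w4=1 clk=1 w3=0
t12.Δ2 w1=1 w2=0 w0=0 w4=1 clk=1 w3=0
t12.Δ3 w1=1 w2=0 w0=1 w4=1 clk=1 w3=0
t12.Δ4 w1=0 w2=0 w0=1 w4=1 clk=1 w3=0
t13.Δ0 w1=0 w2=0 w0=1 w4=1 clk=1 w3=0
t13.Δ1 w1=0 w2=0 w0=1 w4=1 clk=0 w3=0

0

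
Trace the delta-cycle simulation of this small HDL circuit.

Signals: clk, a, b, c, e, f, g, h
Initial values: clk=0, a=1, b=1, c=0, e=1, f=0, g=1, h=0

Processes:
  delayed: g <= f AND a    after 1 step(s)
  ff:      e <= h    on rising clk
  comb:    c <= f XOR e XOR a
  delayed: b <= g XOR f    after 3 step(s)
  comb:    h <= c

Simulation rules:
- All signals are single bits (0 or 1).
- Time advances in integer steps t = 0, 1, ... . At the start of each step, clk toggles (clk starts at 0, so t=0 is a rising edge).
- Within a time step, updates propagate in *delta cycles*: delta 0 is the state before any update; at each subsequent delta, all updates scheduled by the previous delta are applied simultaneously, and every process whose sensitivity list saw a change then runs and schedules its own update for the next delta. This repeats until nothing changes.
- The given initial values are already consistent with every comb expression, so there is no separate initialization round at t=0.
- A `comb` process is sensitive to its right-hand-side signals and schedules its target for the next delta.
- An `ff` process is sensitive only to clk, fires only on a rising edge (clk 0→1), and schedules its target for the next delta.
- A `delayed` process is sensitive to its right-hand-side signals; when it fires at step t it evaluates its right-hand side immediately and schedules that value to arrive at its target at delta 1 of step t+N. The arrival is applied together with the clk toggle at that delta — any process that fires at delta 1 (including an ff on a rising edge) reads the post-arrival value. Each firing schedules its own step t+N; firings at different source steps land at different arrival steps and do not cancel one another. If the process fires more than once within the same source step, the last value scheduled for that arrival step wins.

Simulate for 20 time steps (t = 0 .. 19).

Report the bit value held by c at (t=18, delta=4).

t0.Δ0 c=0 h=0 e=1 clk=0 g=1 f=0 a=1 b=1
t0.Δ1 c=0 h=0 e=1 clk=1 g=1 f=0 a=1 b=1
t0.Δ2 c=0 h=0 e=0 clk=1 g=1 f=0 a=1 b=1
t0.Δ3 c=1 h=0 e=0 clk=1 g=1 f=0 a=1 b=1
t0.Δ4 c=1 h=1 e=0 clk=1 g=1 f=0 a=1 b=1
t1.Δ0 c=1 h=1 e=0 clk=1 g=1 f=0 a=1 b=1
t1.Δ1 c=1 h=1 e=0 clk=0 g=1 f=0 a=1 b=1
t2.Δ0 c=1 h=1 e=0 clk=0 g=1 f=0 a=1 b=1
t2.Δ1 c=1 h=1 e=0 clk=1 g=1 f=0 a=1 b=1
t2.Δ2 c=1 h=1 e=1 clk=1 g=1 f=0 a=1 b=1
t2.Δ3 c=0 h=1 e=1 clk=1 g=1 f=0 a=1 b=1
t2.Δ4 c=0 h=0 e=1 clk=1 g=1 f=0 a=1 b=1
t3.Δ0 c=0 h=0 e=1 clk=1 g=1 f=0 a=1 b=1
t3.Δ1 c=0 h=0 e=1 clk=0 g=1 f=0 a=1 b=1
t4.Δ0 c=0 h=0 e=1 clk=0 g=1 f=0 a=1 b=1
t4.Δ1 c=0 h=0 e=1 clk=1 g=1 f=0 a=1 b=1
t4.Δ2 c=0 h=0 e=0 clk=1 g=1 f=0 a=1 b=1
t4.Δ3 c=1 h=0 e=0 clk=1 g=1 f=0 a=1 b=1
t4.Δ4 c=1 h=1 e=0 clk=1 g=1 f=0 a=1 b=1
t5.Δ0 c=1 h=1 e=0 clk=1 g=1 f=0 a=1 b=1
t5.Δ1 c=1 h=1 e=0 clk=0 g=1 f=0 a=1 b=1
t6.Δ0 c=1 h=1 e=0 clk=0 g=1 f=0 a=1 b=1
t6.Δ1 c=1 h=1 e=0 clk=1 g=1 f=0 a=1 b=1
t6.Δ2 c=1 h=1 e=1 clk=1 g=1 f=0 a=1 b=1
t6.Δ3 c=0 h=1 e=1 clk=1 g=1 f=0 a=1 b=1
t6.Δ4 c=0 h=0 e=1 clk=1 g=1 f=0 a=1 b=1
t7.Δ0 c=0 h=0 e=1 clk=1 g=1 f=0 a=1 b=1
t7.Δ1 c=0 h=0 e=1 clk=0 g=1 f=0 a=1 b=1
t8.Δ0 c=0 h=0 e=1 clk=0 g=1 f=0 a=1 b=1
t8.Δ1 c=0 h=0 e=1 clk=1 g=1 f=0 a=1 b=1
t8.Δ2 c=0 h=0 e=0 clk=1 g=1 f=0 a=1 b=1
t8.Δ3 c=1 h=0 e=0 clk=1 g=1 f=0 a=1 b=1
t8.Δ4 c=1 h=1 e=0 clk=1 g=1 f=0 a=1 b=1
t9.Δ0 c=1 h=1 e=0 clk=1 g=1 f=0 a=1 b=1
t9.Δ1 c=1 h=1 e=0 clk=0 g=1 f=0 a=1 b=1
t10.Δ0 c=1 h=1 e=0 clk=0 g=1 f=0 a=1 b=1
t10.Δ1 c=1 h=1 e=0 clk=1 g=1 f=0 a=1 b=1
t10.Δ2 c=1 h=1 e=1 clk=1 g=1 f=0 a=1 b=1
t10.Δ3 c=0 h=1 e=1 clk=1 g=1 f=0 a=1 b=1
t10.Δ4 c=0 h=0 e=1 clk=1 g=1 f=0 a=1 b=1
t11.Δ0 c=0 h=0 e=1 clk=1 g=1 f=0 a=1 b=1
t11.Δ1 c=0 h=0 e=1 clk=0 g=1 f=0 a=1 b=1
t12.Δ0 c=0 h=0 e=1 clk=0 g=1 f=0 a=1 b=1
t12.Δ1 c=0 h=0 e=1 clk=1 g=1 f=0 a=1 b=1
t12.Δ2 c=0 h=0 e=0 clk=1 g=1 f=0 a=1 b=1
t12.Δ3 c=1 h=0 e=0 clk=1 g=1 f=0 a=1 b=1
t12.Δ4 c=1 h=1 e=0 clk=1 g=1 f=0 a=1 b=1
t13.Δ0 c=1 h=1 e=0 clk=1 g=1 f=0 a=1 b=1
t13.Δ1 c=1 h=1 e=0 clk=0 g=1 f=0 a=1 b=1
t14.Δ0 c=1 h=1 e=0 clk=0 g=1 f=0 a=1 b=1
t14.Δ1 c=1 h=1 e=0 clk=1 g=1 f=0 a=1 b=1
t14.Δ2 c=1 h=1 e=1 clk=1 g=1 f=0 a=1 b=1
t14.Δ3 c=0 h=1 e=1 clk=1 g=1 f=0 a=1 b=1
t14.Δ4 c=0 h=0 e=1 clk=1 g=1 f=0 a=1 b=1
t15.Δ0 c=0 h=0 e=1 clk=1 g=1 f=0 a=1 b=1
t15.Δ1 c=0 h=0 e=1 clk=0 g=1 f=0 a=1 b=1
t16.Δ0 c=0 h=0 e=1 clk=0 g=1 f=0 a=1 b=1
t16.Δ1 c=0 h=0 e=1 clk=1 g=1 f=0 a=1 b=1
t16.Δ2 c=0 h=0 e=0 clk=1 g=1 f=0 a=1 b=1
t16.Δ3 c=1 h=0 e=0 clk=1 g=1 f=0 a=1 b=1
t16.Δ4 c=1 h=1 e=0 clk=1 g=1 f=0 a=1 b=1
t17.Δ0 c=1 h=1 e=0 clk=1 g=1 f=0 a=1 b=1
t17.Δ1 c=1 h=1 e=0 clk=0 g=1 f=0 a=1 b=1
t18.Δ0 c=1 h=1 e=0 clk=0 g=1 f=0 a=1 b=1
t18.Δ1 c=1 h=1 e=0 clk=1 g=1 f=0 a=1 b=1
t18.Δ2 c=1 h=1 e=1 clk=1 g=1 f=0 a=1 b=1
t18.Δ3 c=0 h=1 e=1 clk=1 g=1 f=0 a=1 b=1
t18.Δ4 c=0 h=0 e=1 clk=1 g=1 f=0 a=1 b=1
t19.Δ0 c=0 h=0 e=1 clk=1 g=1 f=0 a=1 b=1
t19.Δ1 c=0 h=0 e=1 clk=0 g=1 f=0 a=1 b=1

0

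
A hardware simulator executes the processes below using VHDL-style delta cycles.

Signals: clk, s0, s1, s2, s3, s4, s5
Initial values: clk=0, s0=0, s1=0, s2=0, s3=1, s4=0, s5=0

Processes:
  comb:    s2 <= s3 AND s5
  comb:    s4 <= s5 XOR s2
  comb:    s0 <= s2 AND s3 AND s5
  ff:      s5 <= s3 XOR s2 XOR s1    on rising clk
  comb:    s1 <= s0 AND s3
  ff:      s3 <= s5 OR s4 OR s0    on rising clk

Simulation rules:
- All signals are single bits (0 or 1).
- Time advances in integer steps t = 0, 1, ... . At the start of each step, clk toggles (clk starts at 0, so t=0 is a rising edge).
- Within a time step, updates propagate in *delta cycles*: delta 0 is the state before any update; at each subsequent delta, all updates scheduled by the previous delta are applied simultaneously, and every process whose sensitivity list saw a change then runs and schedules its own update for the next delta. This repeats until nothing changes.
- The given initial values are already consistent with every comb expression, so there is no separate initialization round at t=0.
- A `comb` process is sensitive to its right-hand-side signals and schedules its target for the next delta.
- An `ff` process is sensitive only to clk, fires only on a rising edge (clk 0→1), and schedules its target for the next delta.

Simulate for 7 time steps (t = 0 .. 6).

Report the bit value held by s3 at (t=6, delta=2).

1

[bits: s0,s2,s5,clk,s3,s1,s4]
t=0: Δ0=0000100 Δ1=0001100 Δ2=0011000 Δ3=0011001 | 3Δ
t=1: Δ0=0011001 Δ1=0010001 | 1Δ
t=2: Δ0=0010001 Δ1=0011001 Δ2=0001101 Δ3=0001100 | 3Δ
t=3: Δ0=0001100 Δ1=0000100 | 1Δ
t=4: Δ0=0000100 Δ1=0001100 Δ2=0011000 Δ3=0011001 | 3Δ
t=5: Δ0=0011001 Δ1=0010001 | 1Δ
t=6: Δ0=0010001 Δ1=0011001 Δ2=0001101 Δ3=0001100 | 3Δ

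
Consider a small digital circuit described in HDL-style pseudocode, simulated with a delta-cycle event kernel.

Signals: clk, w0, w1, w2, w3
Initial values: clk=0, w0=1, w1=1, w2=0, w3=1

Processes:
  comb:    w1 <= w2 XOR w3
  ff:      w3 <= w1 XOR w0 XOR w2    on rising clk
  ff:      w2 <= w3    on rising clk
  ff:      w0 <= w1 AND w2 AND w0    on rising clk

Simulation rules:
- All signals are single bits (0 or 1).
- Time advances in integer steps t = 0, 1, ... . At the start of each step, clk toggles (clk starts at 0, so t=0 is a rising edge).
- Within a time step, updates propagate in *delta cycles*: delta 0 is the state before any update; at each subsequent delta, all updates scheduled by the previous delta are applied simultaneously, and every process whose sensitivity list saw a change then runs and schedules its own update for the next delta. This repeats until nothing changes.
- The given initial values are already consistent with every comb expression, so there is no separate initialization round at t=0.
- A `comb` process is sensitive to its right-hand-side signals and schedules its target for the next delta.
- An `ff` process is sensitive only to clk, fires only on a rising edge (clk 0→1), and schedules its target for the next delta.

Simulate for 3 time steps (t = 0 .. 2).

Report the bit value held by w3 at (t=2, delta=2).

0

t=0 Δ0: w1=1 w2=0 w0=1 clk=0 w3=1
  Δ1: clk:0→1
  Δ2: w2:0→1, w0:1→0, w3:1→0
  (2Δ to stable)
t=1 Δ0: w1=1 w2=1 w0=0 clk=1 w3=0
  Δ1: clk:1→0
  (1Δ to stable)
t=2 Δ0: w1=1 w2=1 w0=0 clk=0 w3=0
  Δ1: clk:0→1
  Δ2: w2:1→0
  Δ3: w1:1→0
  (3Δ to stable)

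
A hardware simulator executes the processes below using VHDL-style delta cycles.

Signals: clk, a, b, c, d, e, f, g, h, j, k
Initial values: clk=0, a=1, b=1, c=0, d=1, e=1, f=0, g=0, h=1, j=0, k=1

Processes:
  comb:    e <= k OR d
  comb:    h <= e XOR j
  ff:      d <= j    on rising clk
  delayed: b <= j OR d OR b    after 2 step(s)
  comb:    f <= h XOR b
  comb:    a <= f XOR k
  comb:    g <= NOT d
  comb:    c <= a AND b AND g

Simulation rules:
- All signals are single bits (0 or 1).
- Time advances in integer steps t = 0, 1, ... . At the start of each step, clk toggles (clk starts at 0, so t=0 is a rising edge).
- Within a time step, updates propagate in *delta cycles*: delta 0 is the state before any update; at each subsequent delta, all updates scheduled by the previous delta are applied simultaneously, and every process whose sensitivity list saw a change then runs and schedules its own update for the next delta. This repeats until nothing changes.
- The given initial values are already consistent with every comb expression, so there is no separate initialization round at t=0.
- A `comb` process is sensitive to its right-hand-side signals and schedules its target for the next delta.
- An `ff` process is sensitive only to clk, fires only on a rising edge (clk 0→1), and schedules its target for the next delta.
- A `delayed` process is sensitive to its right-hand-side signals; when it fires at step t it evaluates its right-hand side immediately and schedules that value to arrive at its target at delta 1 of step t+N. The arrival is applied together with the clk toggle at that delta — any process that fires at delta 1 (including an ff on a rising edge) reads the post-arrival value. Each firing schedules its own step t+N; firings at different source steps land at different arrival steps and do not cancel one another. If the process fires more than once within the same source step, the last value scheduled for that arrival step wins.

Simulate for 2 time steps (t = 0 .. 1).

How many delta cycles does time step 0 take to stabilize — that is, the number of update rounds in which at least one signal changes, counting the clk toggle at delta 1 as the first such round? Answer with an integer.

4

t=0 Δ0: clk=0 j=0 g=0 d=1 k=1 h=1 b=1 f=0 e=1 a=1 c=0
  Δ1: clk:0→1
  Δ2: d:1→0
  Δ3: g:0→1
  Δ4: c:0→1
  (4Δ to stable)
t=1 Δ0: clk=1 j=0 g=1 d=0 k=1 h=1 b=1 f=0 e=1 a=1 c=1
  Δ1: clk:1→0
  (1Δ to stable)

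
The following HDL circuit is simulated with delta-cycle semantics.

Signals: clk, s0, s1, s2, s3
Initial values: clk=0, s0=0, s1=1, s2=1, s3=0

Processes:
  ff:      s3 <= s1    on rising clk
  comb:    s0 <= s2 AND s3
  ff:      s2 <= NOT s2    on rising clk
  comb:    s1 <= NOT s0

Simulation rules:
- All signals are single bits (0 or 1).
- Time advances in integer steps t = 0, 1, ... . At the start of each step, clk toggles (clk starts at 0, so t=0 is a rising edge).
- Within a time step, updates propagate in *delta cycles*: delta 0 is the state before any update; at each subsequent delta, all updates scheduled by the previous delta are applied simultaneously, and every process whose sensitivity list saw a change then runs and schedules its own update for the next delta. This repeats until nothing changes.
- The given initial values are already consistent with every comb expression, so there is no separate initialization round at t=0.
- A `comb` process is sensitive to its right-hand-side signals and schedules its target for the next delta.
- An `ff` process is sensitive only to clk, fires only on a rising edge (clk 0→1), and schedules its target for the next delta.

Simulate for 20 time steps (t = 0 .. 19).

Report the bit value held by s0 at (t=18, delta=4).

1

t=0 Δ0: s2=1 clk=0 s0=0 s1=1 s3=0
  Δ1: clk:0→1
  Δ2: s2:1→0, s3:0→1
  (2Δ to stable)
t=1 Δ0: s2=0 clk=1 s0=0 s1=1 s3=1
  Δ1: clk:1→0
  (1Δ to stable)
t=2 Δ0: s2=0 clk=0 s0=0 s1=1 s3=1
  Δ1: clk:0→1
  Δ2: s2:0→1
  Δ3: s0:0→1
  Δ4: s1:1→0
  (4Δ to stable)
t=3 Δ0: s2=1 clk=1 s0=1 s1=0 s3=1
  Δ1: clk:1→0
  (1Δ to stable)
t=4 Δ0: s2=1 clk=0 s0=1 s1=0 s3=1
  Δ1: clk:0→1
  Δ2: s2:1→0, s3:1→0
  Δ3: s0:1→0
  Δ4: s1:0→1
  (4Δ to stable)
t=5 Δ0: s2=0 clk=1 s0=0 s1=1 s3=0
  Δ1: clk:1→0
  (1Δ to stable)
t=6 Δ0: s2=0 clk=0 s0=0 s1=1 s3=0
  Δ1: clk:0→1
  Δ2: s2:0→1, s3:0→1
  Δ3: s0:0→1
  Δ4: s1:1→0
  (4Δ to stable)
t=7 Δ0: s2=1 clk=1 s0=1 s1=0 s3=1
  Δ1: clk:1→0
  (1Δ to stable)
t=8 Δ0: s2=1 clk=0 s0=1 s1=0 s3=1
  Δ1: clk:0→1
  Δ2: s2:1→0, s3:1→0
  Δ3: s0:1→0
  Δ4: s1:0→1
  (4Δ to stable)
t=9 Δ0: s2=0 clk=1 s0=0 s1=1 s3=0
  Δ1: clk:1→0
  (1Δ to stable)
t=10 Δ0: s2=0 clk=0 s0=0 s1=1 s3=0
  Δ1: clk:0→1
  Δ2: s2:0→1, s3:0→1
  Δ3: s0:0→1
  Δ4: s1:1→0
  (4Δ to stable)
t=11 Δ0: s2=1 clk=1 s0=1 s1=0 s3=1
  Δ1: clk:1→0
  (1Δ to stable)
t=12 Δ0: s2=1 clk=0 s0=1 s1=0 s3=1
  Δ1: clk:0→1
  Δ2: s2:1→0, s3:1→0
  Δ3: s0:1→0
  Δ4: s1:0→1
  (4Δ to stable)
t=13 Δ0: s2=0 clk=1 s0=0 s1=1 s3=0
  Δ1: clk:1→0
  (1Δ to stable)
t=14 Δ0: s2=0 clk=0 s0=0 s1=1 s3=0
  Δ1: clk:0→1
  Δ2: s2:0→1, s3:0→1
  Δ3: s0:0→1
  Δ4: s1:1→0
  (4Δ to stable)
t=15 Δ0: s2=1 clk=1 s0=1 s1=0 s3=1
  Δ1: clk:1→0
  (1Δ to stable)
t=16 Δ0: s2=1 clk=0 s0=1 s1=0 s3=1
  Δ1: clk:0→1
  Δ2: s2:1→0, s3:1→0
  Δ3: s0:1→0
  Δ4: s1:0→1
  (4Δ to stable)
t=17 Δ0: s2=0 clk=1 s0=0 s1=1 s3=0
  Δ1: clk:1→0
  (1Δ to stable)
t=18 Δ0: s2=0 clk=0 s0=0 s1=1 s3=0
  Δ1: clk:0→1
  Δ2: s2:0→1, s3:0→1
  Δ3: s0:0→1
  Δ4: s1:1→0
  (4Δ to stable)
t=19 Δ0: s2=1 clk=1 s0=1 s1=0 s3=1
  Δ1: clk:1→0
  (1Δ to stable)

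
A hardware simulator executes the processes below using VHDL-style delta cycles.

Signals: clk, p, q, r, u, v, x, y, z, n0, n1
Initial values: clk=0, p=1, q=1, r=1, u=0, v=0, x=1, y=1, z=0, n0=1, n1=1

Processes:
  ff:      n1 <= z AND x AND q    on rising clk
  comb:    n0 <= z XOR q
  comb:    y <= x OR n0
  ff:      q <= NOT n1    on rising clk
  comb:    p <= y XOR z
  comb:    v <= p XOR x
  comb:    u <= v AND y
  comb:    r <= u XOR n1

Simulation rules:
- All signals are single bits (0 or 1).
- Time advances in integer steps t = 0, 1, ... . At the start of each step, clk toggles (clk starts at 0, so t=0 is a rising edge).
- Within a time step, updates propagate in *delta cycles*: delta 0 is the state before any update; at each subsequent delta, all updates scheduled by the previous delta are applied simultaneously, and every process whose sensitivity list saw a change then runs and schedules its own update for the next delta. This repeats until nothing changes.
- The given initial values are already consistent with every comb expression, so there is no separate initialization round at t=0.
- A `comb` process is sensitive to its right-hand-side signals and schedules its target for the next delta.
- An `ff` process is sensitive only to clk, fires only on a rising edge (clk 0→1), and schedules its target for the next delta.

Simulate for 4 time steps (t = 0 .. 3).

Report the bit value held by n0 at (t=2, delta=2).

t0.Δ0 x=1 clk=0 y=1 n1=1 q=1 v=0 u=0 r=1 z=0 p=1 n0=1
t0.Δ1 x=1 clk=1 y=1 n1=1 q=1 v=0 u=0 r=1 z=0 p=1 n0=1
t0.Δ2 x=1 clk=1 y=1 n1=0 q=0 v=0 u=0 r=1 z=0 p=1 n0=1
t0.Δ3 x=1 clk=1 y=1 n1=0 q=0 v=0 u=0 r=0 z=0 p=1 n0=0
t1.Δ0 x=1 clk=1 y=1 n1=0 q=0 v=0 u=0 r=0 z=0 p=1 n0=0
t1.Δ1 x=1 clk=0 y=1 n1=0 q=0 v=0 u=0 r=0 z=0 p=1 n0=0
t2.Δ0 x=1 clk=0 y=1 n1=0 q=0 v=0 u=0 r=0 z=0 p=1 n0=0
t2.Δ1 x=1 clk=1 y=1 n1=0 q=0 v=0 u=0 r=0 z=0 p=1 n0=0
t2.Δ2 x=1 clk=1 y=1 n1=0 q=1 v=0 u=0 r=0 z=0 p=1 n0=0
t2.Δ3 x=1 clk=1 y=1 n1=0 q=1 v=0 u=0 r=0 z=0 p=1 n0=1
t3.Δ0 x=1 clk=1 y=1 n1=0 q=1 v=0 u=0 r=0 z=0 p=1 n0=1
t3.Δ1 x=1 clk=0 y=1 n1=0 q=1 v=0 u=0 r=0 z=0 p=1 n0=1

0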